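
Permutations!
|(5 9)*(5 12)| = 3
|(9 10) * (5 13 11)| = 6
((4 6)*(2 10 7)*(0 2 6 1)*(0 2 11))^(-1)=((0 11)(1 2 10 7 6 4))^(-1)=(0 11)(1 4 6 7 10 2)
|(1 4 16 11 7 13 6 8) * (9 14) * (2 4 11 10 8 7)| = 42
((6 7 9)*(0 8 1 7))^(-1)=(0 6 9 7 1 8)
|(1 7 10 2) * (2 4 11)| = |(1 7 10 4 11 2)| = 6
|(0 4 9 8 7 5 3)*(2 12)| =14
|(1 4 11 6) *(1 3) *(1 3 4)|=|(4 11 6)|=3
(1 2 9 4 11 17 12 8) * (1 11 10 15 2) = (2 9 4 10 15)(8 11 17 12) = [0, 1, 9, 3, 10, 5, 6, 7, 11, 4, 15, 17, 8, 13, 14, 2, 16, 12]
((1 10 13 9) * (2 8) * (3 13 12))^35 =((1 10 12 3 13 9)(2 8))^35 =(1 9 13 3 12 10)(2 8)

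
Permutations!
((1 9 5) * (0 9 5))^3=(0 9)(1 5)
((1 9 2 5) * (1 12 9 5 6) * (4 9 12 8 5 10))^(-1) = (12)(1 6 2 9 4 10)(5 8)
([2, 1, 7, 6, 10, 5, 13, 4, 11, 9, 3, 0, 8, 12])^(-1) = (0 11 8 12 13 6 3 10 4 7 2)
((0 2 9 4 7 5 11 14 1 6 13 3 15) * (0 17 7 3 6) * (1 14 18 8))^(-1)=(0 1 8 18 11 5 7 17 15 3 4 9 2)(6 13)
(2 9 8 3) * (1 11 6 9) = (1 11 6 9 8 3 2) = [0, 11, 1, 2, 4, 5, 9, 7, 3, 8, 10, 6]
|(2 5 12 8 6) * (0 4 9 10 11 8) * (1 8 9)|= 24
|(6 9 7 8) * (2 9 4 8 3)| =12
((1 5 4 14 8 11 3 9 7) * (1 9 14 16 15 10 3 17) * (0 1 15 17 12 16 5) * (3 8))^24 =(8 16 10 12 15 11 17)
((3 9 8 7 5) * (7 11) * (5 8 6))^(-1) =((3 9 6 5)(7 8 11))^(-1) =(3 5 6 9)(7 11 8)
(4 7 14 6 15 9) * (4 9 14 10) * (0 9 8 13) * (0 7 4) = (0 9 8 13 7 10)(6 15 14) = [9, 1, 2, 3, 4, 5, 15, 10, 13, 8, 0, 11, 12, 7, 6, 14]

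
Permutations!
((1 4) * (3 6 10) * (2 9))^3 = (10)(1 4)(2 9)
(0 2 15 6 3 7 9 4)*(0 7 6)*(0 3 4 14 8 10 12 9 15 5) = (0 2 5)(3 6 4 7 15)(8 10 12 9 14) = [2, 1, 5, 6, 7, 0, 4, 15, 10, 14, 12, 11, 9, 13, 8, 3]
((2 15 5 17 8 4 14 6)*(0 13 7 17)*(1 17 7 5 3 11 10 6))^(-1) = ((0 13 5)(1 17 8 4 14)(2 15 3 11 10 6))^(-1) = (0 5 13)(1 14 4 8 17)(2 6 10 11 3 15)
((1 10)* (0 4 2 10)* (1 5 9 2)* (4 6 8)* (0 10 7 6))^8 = (1 4 8 6 7 2 9 5 10)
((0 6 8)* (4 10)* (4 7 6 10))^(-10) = ((0 10 7 6 8))^(-10) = (10)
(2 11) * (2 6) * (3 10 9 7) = (2 11 6)(3 10 9 7) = [0, 1, 11, 10, 4, 5, 2, 3, 8, 7, 9, 6]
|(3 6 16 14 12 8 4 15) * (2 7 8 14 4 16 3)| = |(2 7 8 16 4 15)(3 6)(12 14)| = 6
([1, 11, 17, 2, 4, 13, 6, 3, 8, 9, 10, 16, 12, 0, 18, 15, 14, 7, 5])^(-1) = [13, 0, 3, 7, 4, 18, 6, 17, 8, 9, 10, 1, 12, 5, 16, 15, 11, 2, 14]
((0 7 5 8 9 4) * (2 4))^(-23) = (0 2 8 7 4 9 5)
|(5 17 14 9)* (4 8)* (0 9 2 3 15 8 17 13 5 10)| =42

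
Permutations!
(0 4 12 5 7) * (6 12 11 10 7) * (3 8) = [4, 1, 2, 8, 11, 6, 12, 0, 3, 9, 7, 10, 5] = (0 4 11 10 7)(3 8)(5 6 12)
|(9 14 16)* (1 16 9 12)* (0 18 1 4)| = |(0 18 1 16 12 4)(9 14)| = 6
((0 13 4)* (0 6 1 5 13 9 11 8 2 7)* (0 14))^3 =(0 8 14 11 7 9 2)(1 4 5 6 13)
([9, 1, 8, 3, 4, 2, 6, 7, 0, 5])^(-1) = (0 8 2 5 9)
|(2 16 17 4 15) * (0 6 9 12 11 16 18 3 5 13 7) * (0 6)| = |(2 18 3 5 13 7 6 9 12 11 16 17 4 15)| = 14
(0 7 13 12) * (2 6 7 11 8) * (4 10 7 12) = (0 11 8 2 6 12)(4 10 7 13) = [11, 1, 6, 3, 10, 5, 12, 13, 2, 9, 7, 8, 0, 4]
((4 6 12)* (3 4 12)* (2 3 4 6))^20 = (12)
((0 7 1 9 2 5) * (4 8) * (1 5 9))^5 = (0 5 7)(2 9)(4 8)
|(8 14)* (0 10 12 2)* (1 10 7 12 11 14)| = 20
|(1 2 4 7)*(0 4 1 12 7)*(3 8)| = |(0 4)(1 2)(3 8)(7 12)| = 2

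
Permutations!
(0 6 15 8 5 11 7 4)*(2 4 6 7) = (0 7 6 15 8 5 11 2 4) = [7, 1, 4, 3, 0, 11, 15, 6, 5, 9, 10, 2, 12, 13, 14, 8]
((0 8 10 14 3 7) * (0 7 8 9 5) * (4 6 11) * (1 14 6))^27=(1 8 11 14 10 4 3 6)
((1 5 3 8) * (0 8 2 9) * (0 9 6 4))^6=(9)(0 6 3 1)(2 5 8 4)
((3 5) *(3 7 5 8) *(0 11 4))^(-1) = (0 4 11)(3 8)(5 7)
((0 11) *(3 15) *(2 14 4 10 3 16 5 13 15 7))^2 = ((0 11)(2 14 4 10 3 7)(5 13 15 16))^2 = (2 4 3)(5 15)(7 14 10)(13 16)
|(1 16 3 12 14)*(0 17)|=|(0 17)(1 16 3 12 14)|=10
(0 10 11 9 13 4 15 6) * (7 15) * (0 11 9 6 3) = (0 10 9 13 4 7 15 3)(6 11) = [10, 1, 2, 0, 7, 5, 11, 15, 8, 13, 9, 6, 12, 4, 14, 3]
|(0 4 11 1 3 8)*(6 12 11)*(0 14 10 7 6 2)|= |(0 4 2)(1 3 8 14 10 7 6 12 11)|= 9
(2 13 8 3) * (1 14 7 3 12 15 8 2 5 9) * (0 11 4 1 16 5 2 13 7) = [11, 14, 7, 2, 1, 9, 6, 3, 12, 16, 10, 4, 15, 13, 0, 8, 5] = (0 11 4 1 14)(2 7 3)(5 9 16)(8 12 15)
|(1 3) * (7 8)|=2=|(1 3)(7 8)|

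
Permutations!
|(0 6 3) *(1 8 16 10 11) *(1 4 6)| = 9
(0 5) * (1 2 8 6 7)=(0 5)(1 2 8 6 7)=[5, 2, 8, 3, 4, 0, 7, 1, 6]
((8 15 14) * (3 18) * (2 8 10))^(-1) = (2 10 14 15 8)(3 18)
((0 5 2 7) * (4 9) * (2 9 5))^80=(0 7 2)(4 9 5)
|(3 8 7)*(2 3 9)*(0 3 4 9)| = |(0 3 8 7)(2 4 9)| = 12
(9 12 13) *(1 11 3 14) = (1 11 3 14)(9 12 13) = [0, 11, 2, 14, 4, 5, 6, 7, 8, 12, 10, 3, 13, 9, 1]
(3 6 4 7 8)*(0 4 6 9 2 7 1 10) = (0 4 1 10)(2 7 8 3 9) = [4, 10, 7, 9, 1, 5, 6, 8, 3, 2, 0]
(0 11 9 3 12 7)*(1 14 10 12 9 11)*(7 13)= (0 1 14 10 12 13 7)(3 9)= [1, 14, 2, 9, 4, 5, 6, 0, 8, 3, 12, 11, 13, 7, 10]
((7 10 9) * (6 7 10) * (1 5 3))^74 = ((1 5 3)(6 7)(9 10))^74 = (10)(1 3 5)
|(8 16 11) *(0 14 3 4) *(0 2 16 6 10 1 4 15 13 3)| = |(0 14)(1 4 2 16 11 8 6 10)(3 15 13)| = 24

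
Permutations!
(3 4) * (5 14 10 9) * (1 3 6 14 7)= [0, 3, 2, 4, 6, 7, 14, 1, 8, 5, 9, 11, 12, 13, 10]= (1 3 4 6 14 10 9 5 7)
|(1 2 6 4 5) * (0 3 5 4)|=|(0 3 5 1 2 6)|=6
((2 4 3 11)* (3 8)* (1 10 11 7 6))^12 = (1 2 3)(4 7 10)(6 11 8) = ((1 10 11 2 4 8 3 7 6))^12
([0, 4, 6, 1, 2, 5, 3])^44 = (1 3 6 2 4)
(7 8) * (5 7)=(5 7 8)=[0, 1, 2, 3, 4, 7, 6, 8, 5]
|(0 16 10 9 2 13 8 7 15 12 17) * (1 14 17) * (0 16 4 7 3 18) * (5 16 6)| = 18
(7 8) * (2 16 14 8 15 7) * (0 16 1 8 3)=(0 16 14 3)(1 8 2)(7 15)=[16, 8, 1, 0, 4, 5, 6, 15, 2, 9, 10, 11, 12, 13, 3, 7, 14]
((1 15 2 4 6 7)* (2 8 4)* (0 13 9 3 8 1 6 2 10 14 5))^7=((0 13 9 3 8 4 2 10 14 5)(1 15)(6 7))^7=(0 10 8 13 14 4 9 5 2 3)(1 15)(6 7)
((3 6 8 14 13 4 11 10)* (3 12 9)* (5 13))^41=((3 6 8 14 5 13 4 11 10 12 9))^41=(3 10 13 8 9 11 5 6 12 4 14)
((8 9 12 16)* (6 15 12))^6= (16)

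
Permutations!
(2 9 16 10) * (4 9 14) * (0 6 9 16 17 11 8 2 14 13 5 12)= [6, 1, 13, 3, 16, 12, 9, 7, 2, 17, 14, 8, 0, 5, 4, 15, 10, 11]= (0 6 9 17 11 8 2 13 5 12)(4 16 10 14)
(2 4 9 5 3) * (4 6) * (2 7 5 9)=(9)(2 6 4)(3 7 5)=[0, 1, 6, 7, 2, 3, 4, 5, 8, 9]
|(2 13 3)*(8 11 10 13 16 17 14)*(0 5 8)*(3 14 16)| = 14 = |(0 5 8 11 10 13 14)(2 3)(16 17)|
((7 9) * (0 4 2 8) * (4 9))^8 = ((0 9 7 4 2 8))^8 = (0 7 2)(4 8 9)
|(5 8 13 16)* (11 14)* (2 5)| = 10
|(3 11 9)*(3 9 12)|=3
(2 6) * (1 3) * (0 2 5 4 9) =(0 2 6 5 4 9)(1 3) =[2, 3, 6, 1, 9, 4, 5, 7, 8, 0]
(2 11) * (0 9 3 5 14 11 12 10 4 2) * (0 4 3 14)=(0 9 14 11 4 2 12 10 3 5)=[9, 1, 12, 5, 2, 0, 6, 7, 8, 14, 3, 4, 10, 13, 11]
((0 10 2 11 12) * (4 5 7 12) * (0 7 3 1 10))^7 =(7 12)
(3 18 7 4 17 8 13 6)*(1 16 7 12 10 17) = [0, 16, 2, 18, 1, 5, 3, 4, 13, 9, 17, 11, 10, 6, 14, 15, 7, 8, 12] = (1 16 7 4)(3 18 12 10 17 8 13 6)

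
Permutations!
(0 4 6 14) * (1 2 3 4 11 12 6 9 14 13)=(0 11 12 6 13 1 2 3 4 9 14)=[11, 2, 3, 4, 9, 5, 13, 7, 8, 14, 10, 12, 6, 1, 0]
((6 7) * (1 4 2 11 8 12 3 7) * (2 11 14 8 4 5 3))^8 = (14)(1 7 5 6 3)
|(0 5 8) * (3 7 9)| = 3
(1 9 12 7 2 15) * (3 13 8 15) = (1 9 12 7 2 3 13 8 15) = [0, 9, 3, 13, 4, 5, 6, 2, 15, 12, 10, 11, 7, 8, 14, 1]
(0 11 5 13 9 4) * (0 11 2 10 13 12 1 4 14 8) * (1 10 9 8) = (0 2 9 14 1 4 11 5 12 10 13 8) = [2, 4, 9, 3, 11, 12, 6, 7, 0, 14, 13, 5, 10, 8, 1]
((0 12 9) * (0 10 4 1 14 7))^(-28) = (0 4)(1 12)(7 10)(9 14)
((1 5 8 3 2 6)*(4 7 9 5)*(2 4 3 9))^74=(1 4 2)(3 7 6)(5 9 8)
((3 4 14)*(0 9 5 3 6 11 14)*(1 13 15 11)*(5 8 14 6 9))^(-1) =((0 5 3 4)(1 13 15 11 6)(8 14 9))^(-1) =(0 4 3 5)(1 6 11 15 13)(8 9 14)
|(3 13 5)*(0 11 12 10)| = 12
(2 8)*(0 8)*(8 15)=[15, 1, 0, 3, 4, 5, 6, 7, 2, 9, 10, 11, 12, 13, 14, 8]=(0 15 8 2)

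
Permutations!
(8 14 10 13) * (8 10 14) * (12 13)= [0, 1, 2, 3, 4, 5, 6, 7, 8, 9, 12, 11, 13, 10, 14]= (14)(10 12 13)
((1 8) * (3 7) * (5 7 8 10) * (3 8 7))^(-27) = (1 3)(5 8)(7 10)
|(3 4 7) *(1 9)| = 6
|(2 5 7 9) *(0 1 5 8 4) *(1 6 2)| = 20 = |(0 6 2 8 4)(1 5 7 9)|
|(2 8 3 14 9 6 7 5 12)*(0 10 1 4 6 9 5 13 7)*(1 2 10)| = 28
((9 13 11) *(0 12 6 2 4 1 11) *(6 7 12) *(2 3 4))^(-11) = (0 11 3 13 1 6 9 4)(7 12) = ((0 6 3 4 1 11 9 13)(7 12))^(-11)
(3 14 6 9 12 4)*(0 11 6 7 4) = (0 11 6 9 12)(3 14 7 4) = [11, 1, 2, 14, 3, 5, 9, 4, 8, 12, 10, 6, 0, 13, 7]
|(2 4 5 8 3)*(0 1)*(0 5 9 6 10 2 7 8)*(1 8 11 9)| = |(0 8 3 7 11 9 6 10 2 4 1 5)| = 12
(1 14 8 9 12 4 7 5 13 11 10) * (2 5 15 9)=(1 14 8 2 5 13 11 10)(4 7 15 9 12)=[0, 14, 5, 3, 7, 13, 6, 15, 2, 12, 1, 10, 4, 11, 8, 9]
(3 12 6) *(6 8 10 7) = [0, 1, 2, 12, 4, 5, 3, 6, 10, 9, 7, 11, 8] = (3 12 8 10 7 6)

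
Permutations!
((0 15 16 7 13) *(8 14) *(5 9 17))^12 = (17)(0 16 13 15 7)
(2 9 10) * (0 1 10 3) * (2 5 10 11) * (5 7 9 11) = (0 1 5 10 7 9 3)(2 11) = [1, 5, 11, 0, 4, 10, 6, 9, 8, 3, 7, 2]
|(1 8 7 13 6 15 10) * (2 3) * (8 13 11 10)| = 8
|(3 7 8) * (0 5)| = |(0 5)(3 7 8)| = 6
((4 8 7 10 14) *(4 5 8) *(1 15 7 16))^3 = ((1 15 7 10 14 5 8 16))^3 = (1 10 8 15 14 16 7 5)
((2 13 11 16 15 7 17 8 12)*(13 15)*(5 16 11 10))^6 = ((2 15 7 17 8 12)(5 16 13 10))^6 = (17)(5 13)(10 16)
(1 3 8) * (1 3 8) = (1 8 3) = [0, 8, 2, 1, 4, 5, 6, 7, 3]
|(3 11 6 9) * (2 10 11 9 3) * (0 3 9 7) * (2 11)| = |(0 3 7)(2 10)(6 9 11)| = 6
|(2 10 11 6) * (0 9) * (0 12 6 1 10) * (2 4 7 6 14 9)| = |(0 2)(1 10 11)(4 7 6)(9 12 14)| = 6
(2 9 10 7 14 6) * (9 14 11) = (2 14 6)(7 11 9 10) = [0, 1, 14, 3, 4, 5, 2, 11, 8, 10, 7, 9, 12, 13, 6]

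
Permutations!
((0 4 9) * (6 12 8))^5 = ((0 4 9)(6 12 8))^5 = (0 9 4)(6 8 12)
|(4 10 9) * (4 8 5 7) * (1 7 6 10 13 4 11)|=|(1 7 11)(4 13)(5 6 10 9 8)|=30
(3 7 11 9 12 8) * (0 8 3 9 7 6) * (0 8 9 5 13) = [9, 1, 2, 6, 4, 13, 8, 11, 5, 12, 10, 7, 3, 0] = (0 9 12 3 6 8 5 13)(7 11)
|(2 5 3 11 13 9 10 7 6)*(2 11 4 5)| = 6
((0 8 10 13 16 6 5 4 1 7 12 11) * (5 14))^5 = ((0 8 10 13 16 6 14 5 4 1 7 12 11))^5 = (0 6 7 10 5 11 16 1 8 14 12 13 4)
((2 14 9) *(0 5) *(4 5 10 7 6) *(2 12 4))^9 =((0 10 7 6 2 14 9 12 4 5))^9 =(0 5 4 12 9 14 2 6 7 10)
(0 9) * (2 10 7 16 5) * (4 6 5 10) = (0 9)(2 4 6 5)(7 16 10) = [9, 1, 4, 3, 6, 2, 5, 16, 8, 0, 7, 11, 12, 13, 14, 15, 10]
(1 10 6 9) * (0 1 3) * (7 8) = [1, 10, 2, 0, 4, 5, 9, 8, 7, 3, 6] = (0 1 10 6 9 3)(7 8)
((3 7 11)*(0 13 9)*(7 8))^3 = ((0 13 9)(3 8 7 11))^3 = (13)(3 11 7 8)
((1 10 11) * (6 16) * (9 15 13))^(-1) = (1 11 10)(6 16)(9 13 15)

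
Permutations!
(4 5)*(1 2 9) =(1 2 9)(4 5) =[0, 2, 9, 3, 5, 4, 6, 7, 8, 1]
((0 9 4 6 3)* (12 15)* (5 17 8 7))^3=(0 6 9 3 4)(5 7 8 17)(12 15)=((0 9 4 6 3)(5 17 8 7)(12 15))^3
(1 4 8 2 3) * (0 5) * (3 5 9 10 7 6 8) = [9, 4, 5, 1, 3, 0, 8, 6, 2, 10, 7] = (0 9 10 7 6 8 2 5)(1 4 3)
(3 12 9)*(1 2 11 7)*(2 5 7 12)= [0, 5, 11, 2, 4, 7, 6, 1, 8, 3, 10, 12, 9]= (1 5 7)(2 11 12 9 3)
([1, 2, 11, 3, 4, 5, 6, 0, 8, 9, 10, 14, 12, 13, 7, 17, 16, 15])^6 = [0, 1, 2, 3, 4, 5, 6, 7, 8, 9, 10, 11, 12, 13, 14, 15, 16, 17]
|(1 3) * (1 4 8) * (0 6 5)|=12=|(0 6 5)(1 3 4 8)|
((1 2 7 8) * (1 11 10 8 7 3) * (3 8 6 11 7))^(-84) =(11)(1 2 8 7 3)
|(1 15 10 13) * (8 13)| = 5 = |(1 15 10 8 13)|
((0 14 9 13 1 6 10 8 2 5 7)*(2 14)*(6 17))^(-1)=(0 7 5 2)(1 13 9 14 8 10 6 17)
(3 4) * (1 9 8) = (1 9 8)(3 4) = [0, 9, 2, 4, 3, 5, 6, 7, 1, 8]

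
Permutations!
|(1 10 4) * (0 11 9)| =|(0 11 9)(1 10 4)| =3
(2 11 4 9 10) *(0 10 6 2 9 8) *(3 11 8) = [10, 1, 8, 11, 3, 5, 2, 7, 0, 6, 9, 4] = (0 10 9 6 2 8)(3 11 4)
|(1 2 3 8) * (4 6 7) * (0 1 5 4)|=|(0 1 2 3 8 5 4 6 7)|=9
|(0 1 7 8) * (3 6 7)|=|(0 1 3 6 7 8)|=6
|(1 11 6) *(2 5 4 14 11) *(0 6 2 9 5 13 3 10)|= 12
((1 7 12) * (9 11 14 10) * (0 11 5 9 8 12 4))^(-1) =((0 11 14 10 8 12 1 7 4)(5 9))^(-1) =(0 4 7 1 12 8 10 14 11)(5 9)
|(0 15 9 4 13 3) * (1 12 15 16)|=9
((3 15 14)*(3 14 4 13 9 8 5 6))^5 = ((3 15 4 13 9 8 5 6))^5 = (3 8 4 6 9 15 5 13)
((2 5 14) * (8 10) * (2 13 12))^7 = (2 14 12 5 13)(8 10)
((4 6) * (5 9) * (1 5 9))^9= (9)(1 5)(4 6)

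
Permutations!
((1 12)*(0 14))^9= (0 14)(1 12)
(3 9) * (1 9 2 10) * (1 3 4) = (1 9 4)(2 10 3) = [0, 9, 10, 2, 1, 5, 6, 7, 8, 4, 3]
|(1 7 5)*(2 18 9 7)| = 6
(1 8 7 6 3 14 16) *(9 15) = (1 8 7 6 3 14 16)(9 15) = [0, 8, 2, 14, 4, 5, 3, 6, 7, 15, 10, 11, 12, 13, 16, 9, 1]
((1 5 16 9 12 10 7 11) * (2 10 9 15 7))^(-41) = ((1 5 16 15 7 11)(2 10)(9 12))^(-41) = (1 5 16 15 7 11)(2 10)(9 12)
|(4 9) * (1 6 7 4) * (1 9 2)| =5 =|(9)(1 6 7 4 2)|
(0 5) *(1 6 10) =[5, 6, 2, 3, 4, 0, 10, 7, 8, 9, 1] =(0 5)(1 6 10)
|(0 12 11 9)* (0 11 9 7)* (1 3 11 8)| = |(0 12 9 8 1 3 11 7)| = 8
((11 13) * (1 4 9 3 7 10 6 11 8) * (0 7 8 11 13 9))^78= (0 7 10 6 13 11 9 3 8 1 4)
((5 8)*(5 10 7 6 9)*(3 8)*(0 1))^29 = (0 1)(3 8 10 7 6 9 5)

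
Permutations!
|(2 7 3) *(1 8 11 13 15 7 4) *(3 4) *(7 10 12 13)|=|(1 8 11 7 4)(2 3)(10 12 13 15)|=20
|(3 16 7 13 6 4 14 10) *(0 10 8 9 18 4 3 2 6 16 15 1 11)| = 120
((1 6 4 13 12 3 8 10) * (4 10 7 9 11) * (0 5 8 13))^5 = (0 11 7 5 4 9 8)(1 10 6)(3 12 13)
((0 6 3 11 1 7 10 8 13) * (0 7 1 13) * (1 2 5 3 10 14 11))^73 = ((0 6 10 8)(1 2 5 3)(7 14 11 13))^73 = (0 6 10 8)(1 2 5 3)(7 14 11 13)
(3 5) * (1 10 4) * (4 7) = (1 10 7 4)(3 5) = [0, 10, 2, 5, 1, 3, 6, 4, 8, 9, 7]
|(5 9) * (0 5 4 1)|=|(0 5 9 4 1)|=5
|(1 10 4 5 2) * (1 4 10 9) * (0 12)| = 6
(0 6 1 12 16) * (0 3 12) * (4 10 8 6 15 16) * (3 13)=(0 15 16 13 3 12 4 10 8 6 1)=[15, 0, 2, 12, 10, 5, 1, 7, 6, 9, 8, 11, 4, 3, 14, 16, 13]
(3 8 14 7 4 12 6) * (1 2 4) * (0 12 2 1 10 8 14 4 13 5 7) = [12, 1, 13, 14, 2, 7, 3, 10, 4, 9, 8, 11, 6, 5, 0] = (0 12 6 3 14)(2 13 5 7 10 8 4)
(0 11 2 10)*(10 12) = (0 11 2 12 10) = [11, 1, 12, 3, 4, 5, 6, 7, 8, 9, 0, 2, 10]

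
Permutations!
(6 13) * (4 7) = [0, 1, 2, 3, 7, 5, 13, 4, 8, 9, 10, 11, 12, 6] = (4 7)(6 13)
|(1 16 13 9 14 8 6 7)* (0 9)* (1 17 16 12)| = |(0 9 14 8 6 7 17 16 13)(1 12)| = 18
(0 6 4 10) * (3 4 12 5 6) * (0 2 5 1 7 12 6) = [3, 7, 5, 4, 10, 0, 6, 12, 8, 9, 2, 11, 1] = (0 3 4 10 2 5)(1 7 12)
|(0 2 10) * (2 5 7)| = |(0 5 7 2 10)| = 5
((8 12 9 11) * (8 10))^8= (8 11 12 10 9)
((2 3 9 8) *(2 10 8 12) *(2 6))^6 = ((2 3 9 12 6)(8 10))^6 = (2 3 9 12 6)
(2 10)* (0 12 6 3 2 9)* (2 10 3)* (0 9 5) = (0 12 6 2 3 10 5) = [12, 1, 3, 10, 4, 0, 2, 7, 8, 9, 5, 11, 6]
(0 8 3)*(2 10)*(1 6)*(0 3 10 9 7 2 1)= (0 8 10 1 6)(2 9 7)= [8, 6, 9, 3, 4, 5, 0, 2, 10, 7, 1]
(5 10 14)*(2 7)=(2 7)(5 10 14)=[0, 1, 7, 3, 4, 10, 6, 2, 8, 9, 14, 11, 12, 13, 5]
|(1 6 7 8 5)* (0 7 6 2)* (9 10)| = 6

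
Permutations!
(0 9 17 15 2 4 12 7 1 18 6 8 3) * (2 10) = (0 9 17 15 10 2 4 12 7 1 18 6 8 3) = [9, 18, 4, 0, 12, 5, 8, 1, 3, 17, 2, 11, 7, 13, 14, 10, 16, 15, 6]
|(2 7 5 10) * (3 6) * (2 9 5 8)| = 6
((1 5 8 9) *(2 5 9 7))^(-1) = ((1 9)(2 5 8 7))^(-1) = (1 9)(2 7 8 5)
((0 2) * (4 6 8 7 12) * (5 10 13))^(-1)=(0 2)(4 12 7 8 6)(5 13 10)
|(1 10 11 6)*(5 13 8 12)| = |(1 10 11 6)(5 13 8 12)| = 4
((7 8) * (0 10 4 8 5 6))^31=((0 10 4 8 7 5 6))^31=(0 8 6 4 5 10 7)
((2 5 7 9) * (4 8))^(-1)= (2 9 7 5)(4 8)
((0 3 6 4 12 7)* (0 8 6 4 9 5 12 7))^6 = ((0 3 4 7 8 6 9 5 12))^6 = (0 9 7)(3 5 8)(4 12 6)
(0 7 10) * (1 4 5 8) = [7, 4, 2, 3, 5, 8, 6, 10, 1, 9, 0] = (0 7 10)(1 4 5 8)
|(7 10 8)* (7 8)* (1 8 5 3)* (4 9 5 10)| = 8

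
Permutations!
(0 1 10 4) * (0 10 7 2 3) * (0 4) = (0 1 7 2 3 4 10) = [1, 7, 3, 4, 10, 5, 6, 2, 8, 9, 0]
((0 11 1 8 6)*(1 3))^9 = (0 1)(3 6)(8 11)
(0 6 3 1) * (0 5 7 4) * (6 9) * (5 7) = (0 9 6 3 1 7 4) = [9, 7, 2, 1, 0, 5, 3, 4, 8, 6]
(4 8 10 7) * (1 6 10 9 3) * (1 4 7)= (1 6 10)(3 4 8 9)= [0, 6, 2, 4, 8, 5, 10, 7, 9, 3, 1]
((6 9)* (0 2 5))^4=(9)(0 2 5)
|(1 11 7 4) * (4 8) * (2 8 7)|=5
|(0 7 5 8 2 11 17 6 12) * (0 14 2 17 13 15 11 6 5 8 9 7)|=60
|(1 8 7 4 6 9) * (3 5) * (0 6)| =14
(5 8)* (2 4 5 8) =(8)(2 4 5) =[0, 1, 4, 3, 5, 2, 6, 7, 8]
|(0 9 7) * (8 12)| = |(0 9 7)(8 12)| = 6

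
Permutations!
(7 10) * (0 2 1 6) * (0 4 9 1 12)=(0 2 12)(1 6 4 9)(7 10)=[2, 6, 12, 3, 9, 5, 4, 10, 8, 1, 7, 11, 0]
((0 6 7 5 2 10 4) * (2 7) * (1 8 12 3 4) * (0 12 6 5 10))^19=(0 10 6 5 1 2 7 8)(3 4 12)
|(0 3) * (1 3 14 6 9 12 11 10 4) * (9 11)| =8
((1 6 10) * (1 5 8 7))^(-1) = (1 7 8 5 10 6)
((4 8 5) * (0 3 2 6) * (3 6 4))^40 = ((0 6)(2 4 8 5 3))^40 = (8)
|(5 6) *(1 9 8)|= 6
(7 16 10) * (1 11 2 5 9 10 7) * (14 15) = (1 11 2 5 9 10)(7 16)(14 15) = [0, 11, 5, 3, 4, 9, 6, 16, 8, 10, 1, 2, 12, 13, 15, 14, 7]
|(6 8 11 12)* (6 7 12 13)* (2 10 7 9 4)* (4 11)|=10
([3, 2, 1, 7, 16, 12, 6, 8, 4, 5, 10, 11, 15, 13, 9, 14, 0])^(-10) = (0 7 4)(3 8 16)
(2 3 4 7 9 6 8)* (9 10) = (2 3 4 7 10 9 6 8) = [0, 1, 3, 4, 7, 5, 8, 10, 2, 6, 9]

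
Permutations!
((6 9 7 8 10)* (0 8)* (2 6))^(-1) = ((0 8 10 2 6 9 7))^(-1) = (0 7 9 6 2 10 8)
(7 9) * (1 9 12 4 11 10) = [0, 9, 2, 3, 11, 5, 6, 12, 8, 7, 1, 10, 4] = (1 9 7 12 4 11 10)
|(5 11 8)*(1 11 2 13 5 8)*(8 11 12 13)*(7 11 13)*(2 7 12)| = |(1 2 8 13 5 7 11)| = 7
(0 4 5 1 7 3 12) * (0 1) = (0 4 5)(1 7 3 12) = [4, 7, 2, 12, 5, 0, 6, 3, 8, 9, 10, 11, 1]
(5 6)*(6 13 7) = (5 13 7 6) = [0, 1, 2, 3, 4, 13, 5, 6, 8, 9, 10, 11, 12, 7]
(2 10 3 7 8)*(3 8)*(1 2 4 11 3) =(1 2 10 8 4 11 3 7) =[0, 2, 10, 7, 11, 5, 6, 1, 4, 9, 8, 3]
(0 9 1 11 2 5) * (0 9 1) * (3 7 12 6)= (0 1 11 2 5 9)(3 7 12 6)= [1, 11, 5, 7, 4, 9, 3, 12, 8, 0, 10, 2, 6]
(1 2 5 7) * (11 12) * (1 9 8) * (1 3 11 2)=(2 5 7 9 8 3 11 12)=[0, 1, 5, 11, 4, 7, 6, 9, 3, 8, 10, 12, 2]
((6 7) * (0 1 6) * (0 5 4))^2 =(0 6 5)(1 7 4)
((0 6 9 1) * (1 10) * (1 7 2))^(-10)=(0 7 6 2 9 1 10)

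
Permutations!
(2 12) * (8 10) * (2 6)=(2 12 6)(8 10)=[0, 1, 12, 3, 4, 5, 2, 7, 10, 9, 8, 11, 6]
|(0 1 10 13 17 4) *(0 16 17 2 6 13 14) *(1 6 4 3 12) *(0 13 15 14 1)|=|(0 6 15 14 13 2 4 16 17 3 12)(1 10)|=22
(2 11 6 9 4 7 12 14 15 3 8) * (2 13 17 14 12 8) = (2 11 6 9 4 7 8 13 17 14 15 3) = [0, 1, 11, 2, 7, 5, 9, 8, 13, 4, 10, 6, 12, 17, 15, 3, 16, 14]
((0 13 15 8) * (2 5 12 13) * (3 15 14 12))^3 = (0 3)(2 15)(5 8)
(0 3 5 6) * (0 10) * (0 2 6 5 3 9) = (0 9)(2 6 10) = [9, 1, 6, 3, 4, 5, 10, 7, 8, 0, 2]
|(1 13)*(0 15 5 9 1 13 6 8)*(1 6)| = |(0 15 5 9 6 8)| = 6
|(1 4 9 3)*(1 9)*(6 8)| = |(1 4)(3 9)(6 8)| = 2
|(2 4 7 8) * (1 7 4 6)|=5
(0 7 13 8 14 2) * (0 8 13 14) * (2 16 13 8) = (0 7 14 16 13 8) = [7, 1, 2, 3, 4, 5, 6, 14, 0, 9, 10, 11, 12, 8, 16, 15, 13]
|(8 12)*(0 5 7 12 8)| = 4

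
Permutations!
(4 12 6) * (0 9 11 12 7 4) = [9, 1, 2, 3, 7, 5, 0, 4, 8, 11, 10, 12, 6] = (0 9 11 12 6)(4 7)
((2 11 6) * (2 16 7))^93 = ((2 11 6 16 7))^93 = (2 16 11 7 6)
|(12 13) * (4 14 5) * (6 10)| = |(4 14 5)(6 10)(12 13)| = 6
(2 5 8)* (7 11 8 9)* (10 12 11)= (2 5 9 7 10 12 11 8)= [0, 1, 5, 3, 4, 9, 6, 10, 2, 7, 12, 8, 11]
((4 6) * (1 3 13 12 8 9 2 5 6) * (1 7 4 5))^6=((1 3 13 12 8 9 2)(4 7)(5 6))^6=(1 2 9 8 12 13 3)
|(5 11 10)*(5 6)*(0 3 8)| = |(0 3 8)(5 11 10 6)| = 12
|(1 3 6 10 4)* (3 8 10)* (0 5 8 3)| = 8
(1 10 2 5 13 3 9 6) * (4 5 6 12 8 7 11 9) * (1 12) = (1 10 2 6 12 8 7 11 9)(3 4 5 13) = [0, 10, 6, 4, 5, 13, 12, 11, 7, 1, 2, 9, 8, 3]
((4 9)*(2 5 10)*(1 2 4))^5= ((1 2 5 10 4 9))^5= (1 9 4 10 5 2)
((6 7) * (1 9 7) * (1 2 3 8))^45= (1 6 8 7 3 9 2)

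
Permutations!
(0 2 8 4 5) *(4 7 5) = (0 2 8 7 5) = [2, 1, 8, 3, 4, 0, 6, 5, 7]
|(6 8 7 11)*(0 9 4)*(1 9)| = |(0 1 9 4)(6 8 7 11)| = 4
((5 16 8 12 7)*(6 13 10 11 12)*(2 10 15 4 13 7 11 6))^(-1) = ((2 10 6 7 5 16 8)(4 13 15)(11 12))^(-1) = (2 8 16 5 7 6 10)(4 15 13)(11 12)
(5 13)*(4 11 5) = [0, 1, 2, 3, 11, 13, 6, 7, 8, 9, 10, 5, 12, 4] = (4 11 5 13)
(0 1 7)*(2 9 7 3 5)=(0 1 3 5 2 9 7)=[1, 3, 9, 5, 4, 2, 6, 0, 8, 7]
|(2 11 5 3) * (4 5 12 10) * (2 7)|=8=|(2 11 12 10 4 5 3 7)|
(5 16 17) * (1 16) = [0, 16, 2, 3, 4, 1, 6, 7, 8, 9, 10, 11, 12, 13, 14, 15, 17, 5] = (1 16 17 5)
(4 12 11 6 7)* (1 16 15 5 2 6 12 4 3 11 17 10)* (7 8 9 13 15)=(1 16 7 3 11 12 17 10)(2 6 8 9 13 15 5)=[0, 16, 6, 11, 4, 2, 8, 3, 9, 13, 1, 12, 17, 15, 14, 5, 7, 10]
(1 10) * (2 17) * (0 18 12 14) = [18, 10, 17, 3, 4, 5, 6, 7, 8, 9, 1, 11, 14, 13, 0, 15, 16, 2, 12] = (0 18 12 14)(1 10)(2 17)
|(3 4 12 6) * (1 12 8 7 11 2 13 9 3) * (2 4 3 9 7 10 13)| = 6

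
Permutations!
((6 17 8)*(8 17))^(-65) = ((17)(6 8))^(-65) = (17)(6 8)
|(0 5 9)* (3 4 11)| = 3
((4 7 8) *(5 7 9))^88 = (4 7 9 8 5)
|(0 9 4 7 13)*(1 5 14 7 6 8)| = |(0 9 4 6 8 1 5 14 7 13)| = 10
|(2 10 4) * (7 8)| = |(2 10 4)(7 8)| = 6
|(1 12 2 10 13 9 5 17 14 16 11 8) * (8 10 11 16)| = |(1 12 2 11 10 13 9 5 17 14 8)| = 11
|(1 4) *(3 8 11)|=|(1 4)(3 8 11)|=6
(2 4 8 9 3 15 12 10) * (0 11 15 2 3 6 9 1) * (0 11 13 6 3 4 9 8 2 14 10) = (0 13 6 8 1 11 15 12)(2 9 3 14 10 4) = [13, 11, 9, 14, 2, 5, 8, 7, 1, 3, 4, 15, 0, 6, 10, 12]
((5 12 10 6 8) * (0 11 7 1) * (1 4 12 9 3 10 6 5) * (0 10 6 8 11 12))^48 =(12)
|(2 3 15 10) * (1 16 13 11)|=4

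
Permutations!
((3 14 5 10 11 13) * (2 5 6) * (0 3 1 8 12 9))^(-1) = (0 9 12 8 1 13 11 10 5 2 6 14 3)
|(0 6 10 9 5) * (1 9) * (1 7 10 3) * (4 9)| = 14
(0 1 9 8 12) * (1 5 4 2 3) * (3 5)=(0 3 1 9 8 12)(2 5 4)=[3, 9, 5, 1, 2, 4, 6, 7, 12, 8, 10, 11, 0]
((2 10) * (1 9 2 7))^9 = (1 7 10 2 9)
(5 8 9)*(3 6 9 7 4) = (3 6 9 5 8 7 4) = [0, 1, 2, 6, 3, 8, 9, 4, 7, 5]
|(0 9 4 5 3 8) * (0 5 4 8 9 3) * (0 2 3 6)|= 10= |(0 6)(2 3 9 8 5)|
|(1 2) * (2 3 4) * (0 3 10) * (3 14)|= |(0 14 3 4 2 1 10)|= 7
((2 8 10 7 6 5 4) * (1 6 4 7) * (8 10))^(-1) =((1 6 5 7 4 2 10))^(-1) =(1 10 2 4 7 5 6)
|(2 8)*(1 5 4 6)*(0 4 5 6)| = |(0 4)(1 6)(2 8)| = 2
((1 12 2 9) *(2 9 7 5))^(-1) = (1 9 12)(2 5 7)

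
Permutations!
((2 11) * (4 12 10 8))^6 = (4 10)(8 12)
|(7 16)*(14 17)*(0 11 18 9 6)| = 10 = |(0 11 18 9 6)(7 16)(14 17)|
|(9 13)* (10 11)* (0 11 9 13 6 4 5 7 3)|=|(13)(0 11 10 9 6 4 5 7 3)|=9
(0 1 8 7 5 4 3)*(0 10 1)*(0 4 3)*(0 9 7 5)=(0 4 9 7)(1 8 5 3 10)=[4, 8, 2, 10, 9, 3, 6, 0, 5, 7, 1]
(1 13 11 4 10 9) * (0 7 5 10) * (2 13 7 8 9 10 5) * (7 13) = (0 8 9 1 13 11 4)(2 7) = [8, 13, 7, 3, 0, 5, 6, 2, 9, 1, 10, 4, 12, 11]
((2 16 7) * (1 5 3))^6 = (16)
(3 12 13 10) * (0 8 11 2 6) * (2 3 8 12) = [12, 1, 6, 2, 4, 5, 0, 7, 11, 9, 8, 3, 13, 10] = (0 12 13 10 8 11 3 2 6)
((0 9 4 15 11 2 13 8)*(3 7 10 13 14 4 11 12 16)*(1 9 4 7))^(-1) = (0 8 13 10 7 14 2 11 9 1 3 16 12 15 4) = ((0 4 15 12 16 3 1 9 11 2 14 7 10 13 8))^(-1)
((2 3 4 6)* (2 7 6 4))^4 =((2 3)(6 7))^4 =(7)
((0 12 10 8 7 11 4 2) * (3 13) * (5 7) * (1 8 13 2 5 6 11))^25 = ((0 12 10 13 3 2)(1 8 6 11 4 5 7))^25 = (0 12 10 13 3 2)(1 4 8 5 6 7 11)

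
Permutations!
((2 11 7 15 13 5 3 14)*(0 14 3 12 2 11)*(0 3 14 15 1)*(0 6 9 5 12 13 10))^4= ((0 15 10)(1 6 9 5 13 12 2 3 14 11 7))^4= (0 15 10)(1 13 14 6 12 11 9 2 7 5 3)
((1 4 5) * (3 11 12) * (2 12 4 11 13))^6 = ((1 11 4 5)(2 12 3 13))^6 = (1 4)(2 3)(5 11)(12 13)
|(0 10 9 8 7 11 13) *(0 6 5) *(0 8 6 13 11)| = |(13)(0 10 9 6 5 8 7)| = 7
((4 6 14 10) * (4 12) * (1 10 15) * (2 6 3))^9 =(15)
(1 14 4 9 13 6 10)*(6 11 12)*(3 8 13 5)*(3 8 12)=[0, 14, 2, 12, 9, 8, 10, 7, 13, 5, 1, 3, 6, 11, 4]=(1 14 4 9 5 8 13 11 3 12 6 10)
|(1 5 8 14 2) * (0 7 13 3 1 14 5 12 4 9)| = 8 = |(0 7 13 3 1 12 4 9)(2 14)(5 8)|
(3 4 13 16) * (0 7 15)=[7, 1, 2, 4, 13, 5, 6, 15, 8, 9, 10, 11, 12, 16, 14, 0, 3]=(0 7 15)(3 4 13 16)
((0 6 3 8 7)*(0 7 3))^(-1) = (0 6)(3 8)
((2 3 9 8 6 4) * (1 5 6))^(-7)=((1 5 6 4 2 3 9 8))^(-7)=(1 5 6 4 2 3 9 8)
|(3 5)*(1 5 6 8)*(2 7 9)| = 15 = |(1 5 3 6 8)(2 7 9)|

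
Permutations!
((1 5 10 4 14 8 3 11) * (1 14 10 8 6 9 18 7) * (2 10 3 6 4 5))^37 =(1 2 10 5 8 6 9 18 7)(3 11 14 4)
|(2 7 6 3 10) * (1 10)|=|(1 10 2 7 6 3)|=6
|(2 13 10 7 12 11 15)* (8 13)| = |(2 8 13 10 7 12 11 15)| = 8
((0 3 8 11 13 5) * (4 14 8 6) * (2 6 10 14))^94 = (0 13 8 10)(2 6 4)(3 5 11 14) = ((0 3 10 14 8 11 13 5)(2 6 4))^94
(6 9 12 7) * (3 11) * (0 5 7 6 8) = (0 5 7 8)(3 11)(6 9 12) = [5, 1, 2, 11, 4, 7, 9, 8, 0, 12, 10, 3, 6]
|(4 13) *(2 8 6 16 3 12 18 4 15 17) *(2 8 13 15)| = |(2 13)(3 12 18 4 15 17 8 6 16)| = 18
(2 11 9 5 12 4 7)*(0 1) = (0 1)(2 11 9 5 12 4 7) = [1, 0, 11, 3, 7, 12, 6, 2, 8, 5, 10, 9, 4]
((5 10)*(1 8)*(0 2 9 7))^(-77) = (0 7 9 2)(1 8)(5 10)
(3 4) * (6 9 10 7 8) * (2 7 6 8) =(2 7)(3 4)(6 9 10) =[0, 1, 7, 4, 3, 5, 9, 2, 8, 10, 6]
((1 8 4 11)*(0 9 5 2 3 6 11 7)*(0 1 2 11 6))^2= (0 5 2)(1 4)(3 9 11)(7 8)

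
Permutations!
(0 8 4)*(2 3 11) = (0 8 4)(2 3 11) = [8, 1, 3, 11, 0, 5, 6, 7, 4, 9, 10, 2]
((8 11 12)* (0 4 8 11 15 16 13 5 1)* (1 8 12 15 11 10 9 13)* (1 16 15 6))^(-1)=((16)(0 4 12 10 9 13 5 8 11 6 1))^(-1)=(16)(0 1 6 11 8 5 13 9 10 12 4)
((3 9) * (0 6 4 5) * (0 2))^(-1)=((0 6 4 5 2)(3 9))^(-1)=(0 2 5 4 6)(3 9)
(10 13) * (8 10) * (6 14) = [0, 1, 2, 3, 4, 5, 14, 7, 10, 9, 13, 11, 12, 8, 6] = (6 14)(8 10 13)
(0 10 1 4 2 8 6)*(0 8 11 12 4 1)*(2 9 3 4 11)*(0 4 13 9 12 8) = (0 10 4 12 11 8 6)(3 13 9) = [10, 1, 2, 13, 12, 5, 0, 7, 6, 3, 4, 8, 11, 9]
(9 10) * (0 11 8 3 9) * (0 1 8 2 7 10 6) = (0 11 2 7 10 1 8 3 9 6) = [11, 8, 7, 9, 4, 5, 0, 10, 3, 6, 1, 2]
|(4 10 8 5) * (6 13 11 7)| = |(4 10 8 5)(6 13 11 7)| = 4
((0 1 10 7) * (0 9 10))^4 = ((0 1)(7 9 10))^4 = (7 9 10)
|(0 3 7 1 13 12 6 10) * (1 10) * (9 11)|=|(0 3 7 10)(1 13 12 6)(9 11)|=4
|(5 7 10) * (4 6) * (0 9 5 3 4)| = 8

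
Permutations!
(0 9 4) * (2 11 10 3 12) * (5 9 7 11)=(0 7 11 10 3 12 2 5 9 4)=[7, 1, 5, 12, 0, 9, 6, 11, 8, 4, 3, 10, 2]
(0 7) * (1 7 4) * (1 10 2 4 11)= (0 11 1 7)(2 4 10)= [11, 7, 4, 3, 10, 5, 6, 0, 8, 9, 2, 1]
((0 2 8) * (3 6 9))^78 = (9)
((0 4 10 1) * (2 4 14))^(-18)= ((0 14 2 4 10 1))^(-18)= (14)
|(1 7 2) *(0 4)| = 6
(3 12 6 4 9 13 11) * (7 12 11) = [0, 1, 2, 11, 9, 5, 4, 12, 8, 13, 10, 3, 6, 7] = (3 11)(4 9 13 7 12 6)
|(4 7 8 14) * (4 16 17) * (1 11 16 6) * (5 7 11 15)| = 28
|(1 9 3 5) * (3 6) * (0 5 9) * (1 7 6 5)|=10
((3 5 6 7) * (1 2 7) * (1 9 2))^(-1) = ((2 7 3 5 6 9))^(-1) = (2 9 6 5 3 7)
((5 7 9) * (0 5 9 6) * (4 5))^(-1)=(9)(0 6 7 5 4)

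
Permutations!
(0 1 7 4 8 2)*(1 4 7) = (0 4 8 2) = [4, 1, 0, 3, 8, 5, 6, 7, 2]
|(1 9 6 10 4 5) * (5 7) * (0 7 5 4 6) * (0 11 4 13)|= |(0 7 13)(1 9 11 4 5)(6 10)|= 30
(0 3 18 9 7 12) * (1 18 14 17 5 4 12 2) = (0 3 14 17 5 4 12)(1 18 9 7 2) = [3, 18, 1, 14, 12, 4, 6, 2, 8, 7, 10, 11, 0, 13, 17, 15, 16, 5, 9]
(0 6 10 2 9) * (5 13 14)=(0 6 10 2 9)(5 13 14)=[6, 1, 9, 3, 4, 13, 10, 7, 8, 0, 2, 11, 12, 14, 5]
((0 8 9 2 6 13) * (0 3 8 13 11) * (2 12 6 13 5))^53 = (0 13 9 11 2 8 6 5 3 12)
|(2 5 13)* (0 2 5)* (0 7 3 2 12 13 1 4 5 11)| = 12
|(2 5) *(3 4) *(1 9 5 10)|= 10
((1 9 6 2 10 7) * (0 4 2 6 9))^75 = (0 10)(1 2)(4 7)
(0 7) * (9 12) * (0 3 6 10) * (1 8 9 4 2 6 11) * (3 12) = (0 7 12 4 2 6 10)(1 8 9 3 11) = [7, 8, 6, 11, 2, 5, 10, 12, 9, 3, 0, 1, 4]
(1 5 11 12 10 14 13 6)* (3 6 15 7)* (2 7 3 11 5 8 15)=[0, 8, 7, 6, 4, 5, 1, 11, 15, 9, 14, 12, 10, 2, 13, 3]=(1 8 15 3 6)(2 7 11 12 10 14 13)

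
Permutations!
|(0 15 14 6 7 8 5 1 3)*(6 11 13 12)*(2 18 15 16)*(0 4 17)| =17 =|(0 16 2 18 15 14 11 13 12 6 7 8 5 1 3 4 17)|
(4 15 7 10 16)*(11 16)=(4 15 7 10 11 16)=[0, 1, 2, 3, 15, 5, 6, 10, 8, 9, 11, 16, 12, 13, 14, 7, 4]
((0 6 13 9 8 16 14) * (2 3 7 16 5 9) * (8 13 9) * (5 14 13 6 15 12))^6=((0 15 12 5 8 14)(2 3 7 16 13)(6 9))^6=(2 3 7 16 13)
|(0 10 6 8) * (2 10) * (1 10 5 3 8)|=15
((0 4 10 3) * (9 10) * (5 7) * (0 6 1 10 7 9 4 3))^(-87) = ((0 3 6 1 10)(5 9 7))^(-87) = (0 1 3 10 6)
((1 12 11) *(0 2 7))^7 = ((0 2 7)(1 12 11))^7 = (0 2 7)(1 12 11)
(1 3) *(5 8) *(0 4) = (0 4)(1 3)(5 8) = [4, 3, 2, 1, 0, 8, 6, 7, 5]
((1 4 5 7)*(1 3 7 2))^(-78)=(7)(1 5)(2 4)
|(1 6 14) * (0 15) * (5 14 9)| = 10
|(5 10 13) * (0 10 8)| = 5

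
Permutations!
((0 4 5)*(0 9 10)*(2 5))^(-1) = (0 10 9 5 2 4)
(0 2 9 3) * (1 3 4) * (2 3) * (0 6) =(0 3 6)(1 2 9 4) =[3, 2, 9, 6, 1, 5, 0, 7, 8, 4]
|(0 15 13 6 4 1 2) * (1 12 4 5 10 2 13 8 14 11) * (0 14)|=24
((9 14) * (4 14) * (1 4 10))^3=(1 9 4 10 14)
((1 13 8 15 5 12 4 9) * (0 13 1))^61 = (0 12 8 9 5 13 4 15)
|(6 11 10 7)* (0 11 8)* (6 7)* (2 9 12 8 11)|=|(0 2 9 12 8)(6 11 10)|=15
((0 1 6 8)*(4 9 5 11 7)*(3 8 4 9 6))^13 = ((0 1 3 8)(4 6)(5 11 7 9))^13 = (0 1 3 8)(4 6)(5 11 7 9)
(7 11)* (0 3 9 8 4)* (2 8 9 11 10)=(0 3 11 7 10 2 8 4)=[3, 1, 8, 11, 0, 5, 6, 10, 4, 9, 2, 7]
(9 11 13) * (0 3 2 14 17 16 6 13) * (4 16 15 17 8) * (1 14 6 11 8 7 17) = (0 3 2 6 13 9 8 4 16 11)(1 14 7 17 15) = [3, 14, 6, 2, 16, 5, 13, 17, 4, 8, 10, 0, 12, 9, 7, 1, 11, 15]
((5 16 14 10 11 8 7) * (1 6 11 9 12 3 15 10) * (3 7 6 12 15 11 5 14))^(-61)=(1 14 7 12)(3 16 5 6 8 11)(9 10 15)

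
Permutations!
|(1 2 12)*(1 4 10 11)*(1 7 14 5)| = 9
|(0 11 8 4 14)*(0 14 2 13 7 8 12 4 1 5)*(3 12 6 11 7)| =|(14)(0 7 8 1 5)(2 13 3 12 4)(6 11)| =10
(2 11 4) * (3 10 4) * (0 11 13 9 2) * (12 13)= [11, 1, 12, 10, 0, 5, 6, 7, 8, 2, 4, 3, 13, 9]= (0 11 3 10 4)(2 12 13 9)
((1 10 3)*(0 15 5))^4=(0 15 5)(1 10 3)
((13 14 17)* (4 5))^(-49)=(4 5)(13 17 14)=((4 5)(13 14 17))^(-49)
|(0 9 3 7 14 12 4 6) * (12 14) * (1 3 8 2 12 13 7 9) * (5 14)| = 18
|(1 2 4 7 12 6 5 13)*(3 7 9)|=|(1 2 4 9 3 7 12 6 5 13)|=10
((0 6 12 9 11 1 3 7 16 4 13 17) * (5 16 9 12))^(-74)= (0 16 17 5 13 6 4)(1 3 7 9 11)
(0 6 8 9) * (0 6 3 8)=[3, 1, 2, 8, 4, 5, 0, 7, 9, 6]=(0 3 8 9 6)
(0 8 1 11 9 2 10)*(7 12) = (0 8 1 11 9 2 10)(7 12) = [8, 11, 10, 3, 4, 5, 6, 12, 1, 2, 0, 9, 7]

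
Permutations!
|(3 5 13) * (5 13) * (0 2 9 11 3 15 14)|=8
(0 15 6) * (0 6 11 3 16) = [15, 1, 2, 16, 4, 5, 6, 7, 8, 9, 10, 3, 12, 13, 14, 11, 0] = (0 15 11 3 16)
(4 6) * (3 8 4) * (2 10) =(2 10)(3 8 4 6) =[0, 1, 10, 8, 6, 5, 3, 7, 4, 9, 2]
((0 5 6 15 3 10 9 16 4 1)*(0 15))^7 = (16)(0 5 6)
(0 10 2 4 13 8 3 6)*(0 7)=[10, 1, 4, 6, 13, 5, 7, 0, 3, 9, 2, 11, 12, 8]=(0 10 2 4 13 8 3 6 7)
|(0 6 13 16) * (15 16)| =|(0 6 13 15 16)| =5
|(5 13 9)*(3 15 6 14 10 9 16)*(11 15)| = 10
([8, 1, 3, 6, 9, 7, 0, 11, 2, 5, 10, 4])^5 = [0, 1, 2, 3, 4, 5, 6, 7, 8, 9, 10, 11]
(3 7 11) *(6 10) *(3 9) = (3 7 11 9)(6 10) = [0, 1, 2, 7, 4, 5, 10, 11, 8, 3, 6, 9]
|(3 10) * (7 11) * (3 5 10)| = 2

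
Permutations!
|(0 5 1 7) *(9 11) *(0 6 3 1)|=|(0 5)(1 7 6 3)(9 11)|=4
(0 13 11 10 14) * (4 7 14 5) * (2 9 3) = (0 13 11 10 5 4 7 14)(2 9 3) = [13, 1, 9, 2, 7, 4, 6, 14, 8, 3, 5, 10, 12, 11, 0]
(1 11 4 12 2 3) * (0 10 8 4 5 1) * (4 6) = (0 10 8 6 4 12 2 3)(1 11 5) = [10, 11, 3, 0, 12, 1, 4, 7, 6, 9, 8, 5, 2]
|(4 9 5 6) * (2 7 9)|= |(2 7 9 5 6 4)|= 6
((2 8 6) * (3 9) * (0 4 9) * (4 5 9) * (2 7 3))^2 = (0 9 8 7)(2 6 3 5)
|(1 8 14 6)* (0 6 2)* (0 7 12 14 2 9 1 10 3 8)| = |(0 6 10 3 8 2 7 12 14 9 1)| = 11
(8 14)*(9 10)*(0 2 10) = (0 2 10 9)(8 14) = [2, 1, 10, 3, 4, 5, 6, 7, 14, 0, 9, 11, 12, 13, 8]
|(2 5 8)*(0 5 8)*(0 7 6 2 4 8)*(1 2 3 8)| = 9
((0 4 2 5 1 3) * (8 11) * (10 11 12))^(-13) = ((0 4 2 5 1 3)(8 12 10 11))^(-13) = (0 3 1 5 2 4)(8 11 10 12)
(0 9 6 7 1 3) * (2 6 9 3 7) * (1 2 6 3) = [1, 7, 3, 0, 4, 5, 6, 2, 8, 9] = (9)(0 1 7 2 3)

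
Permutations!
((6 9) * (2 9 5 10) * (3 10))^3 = (2 5)(3 9)(6 10)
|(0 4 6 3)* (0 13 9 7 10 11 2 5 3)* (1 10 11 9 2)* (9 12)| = |(0 4 6)(1 10 12 9 7 11)(2 5 3 13)| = 12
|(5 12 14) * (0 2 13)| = 3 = |(0 2 13)(5 12 14)|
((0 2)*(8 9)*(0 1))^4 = (9)(0 2 1)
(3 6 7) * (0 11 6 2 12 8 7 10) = (0 11 6 10)(2 12 8 7 3) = [11, 1, 12, 2, 4, 5, 10, 3, 7, 9, 0, 6, 8]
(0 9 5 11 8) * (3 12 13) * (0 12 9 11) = [11, 1, 2, 9, 4, 0, 6, 7, 12, 5, 10, 8, 13, 3] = (0 11 8 12 13 3 9 5)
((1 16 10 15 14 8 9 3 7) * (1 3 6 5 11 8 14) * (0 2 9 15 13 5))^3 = ((0 2 9 6)(1 16 10 13 5 11 8 15)(3 7))^3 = (0 6 9 2)(1 13 8 16 5 15 10 11)(3 7)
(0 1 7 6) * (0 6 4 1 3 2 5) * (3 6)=(0 6 3 2 5)(1 7 4)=[6, 7, 5, 2, 1, 0, 3, 4]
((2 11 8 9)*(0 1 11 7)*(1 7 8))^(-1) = (0 7)(1 11)(2 9 8) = ((0 7)(1 11)(2 8 9))^(-1)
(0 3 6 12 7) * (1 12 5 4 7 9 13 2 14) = (0 3 6 5 4 7)(1 12 9 13 2 14) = [3, 12, 14, 6, 7, 4, 5, 0, 8, 13, 10, 11, 9, 2, 1]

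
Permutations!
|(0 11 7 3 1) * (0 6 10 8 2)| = 9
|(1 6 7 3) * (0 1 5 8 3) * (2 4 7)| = |(0 1 6 2 4 7)(3 5 8)| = 6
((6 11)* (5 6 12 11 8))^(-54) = (12)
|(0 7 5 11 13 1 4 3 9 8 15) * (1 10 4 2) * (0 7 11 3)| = |(0 11 13 10 4)(1 2)(3 9 8 15 7 5)| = 30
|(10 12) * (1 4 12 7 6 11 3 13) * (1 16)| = 10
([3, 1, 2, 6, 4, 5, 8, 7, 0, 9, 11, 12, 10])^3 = [8, 1, 2, 0, 4, 5, 3, 7, 6, 9, 10, 11, 12]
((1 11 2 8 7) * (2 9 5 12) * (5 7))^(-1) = ((1 11 9 7)(2 8 5 12))^(-1) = (1 7 9 11)(2 12 5 8)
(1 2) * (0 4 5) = [4, 2, 1, 3, 5, 0] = (0 4 5)(1 2)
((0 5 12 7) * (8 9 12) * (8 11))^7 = ((0 5 11 8 9 12 7))^7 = (12)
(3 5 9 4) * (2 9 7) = (2 9 4 3 5 7) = [0, 1, 9, 5, 3, 7, 6, 2, 8, 4]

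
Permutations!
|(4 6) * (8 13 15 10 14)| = 10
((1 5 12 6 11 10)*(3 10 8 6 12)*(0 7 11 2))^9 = (12)(0 8)(1 5 3 10)(2 11)(6 7)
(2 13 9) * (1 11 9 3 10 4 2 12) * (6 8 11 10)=(1 10 4 2 13 3 6 8 11 9 12)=[0, 10, 13, 6, 2, 5, 8, 7, 11, 12, 4, 9, 1, 3]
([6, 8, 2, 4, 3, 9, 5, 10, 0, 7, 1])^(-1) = [8, 10, 2, 4, 3, 6, 0, 9, 1, 5, 7]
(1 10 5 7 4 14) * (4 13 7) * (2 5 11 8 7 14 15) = (1 10 11 8 7 13 14)(2 5 4 15) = [0, 10, 5, 3, 15, 4, 6, 13, 7, 9, 11, 8, 12, 14, 1, 2]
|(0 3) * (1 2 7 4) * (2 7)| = 6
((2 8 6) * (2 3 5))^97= (2 6 5 8 3)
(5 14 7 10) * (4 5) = (4 5 14 7 10) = [0, 1, 2, 3, 5, 14, 6, 10, 8, 9, 4, 11, 12, 13, 7]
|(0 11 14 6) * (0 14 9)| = |(0 11 9)(6 14)| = 6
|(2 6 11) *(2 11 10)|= 3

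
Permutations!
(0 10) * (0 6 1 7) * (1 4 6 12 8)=(0 10 12 8 1 7)(4 6)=[10, 7, 2, 3, 6, 5, 4, 0, 1, 9, 12, 11, 8]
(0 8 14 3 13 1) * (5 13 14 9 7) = (0 8 9 7 5 13 1)(3 14) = [8, 0, 2, 14, 4, 13, 6, 5, 9, 7, 10, 11, 12, 1, 3]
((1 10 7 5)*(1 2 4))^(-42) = (10)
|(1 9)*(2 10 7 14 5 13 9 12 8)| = 10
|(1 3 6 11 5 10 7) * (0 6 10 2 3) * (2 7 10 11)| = |(0 6 2 3 11 5 7 1)| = 8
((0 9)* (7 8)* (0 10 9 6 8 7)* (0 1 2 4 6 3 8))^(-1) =((0 3 8 1 2 4 6)(9 10))^(-1) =(0 6 4 2 1 8 3)(9 10)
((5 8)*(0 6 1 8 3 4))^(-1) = ((0 6 1 8 5 3 4))^(-1) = (0 4 3 5 8 1 6)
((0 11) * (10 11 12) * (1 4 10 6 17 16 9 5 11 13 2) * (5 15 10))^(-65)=(0 9 1 12 15 4 6 10 5 17 13 11 16 2)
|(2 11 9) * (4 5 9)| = 5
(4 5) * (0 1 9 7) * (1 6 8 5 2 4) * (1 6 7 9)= [7, 1, 4, 3, 2, 6, 8, 0, 5, 9]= (9)(0 7)(2 4)(5 6 8)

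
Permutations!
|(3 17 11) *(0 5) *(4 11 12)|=10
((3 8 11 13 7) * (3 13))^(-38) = (13)(3 8 11)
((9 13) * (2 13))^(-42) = ((2 13 9))^(-42) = (13)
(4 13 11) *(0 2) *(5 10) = [2, 1, 0, 3, 13, 10, 6, 7, 8, 9, 5, 4, 12, 11] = (0 2)(4 13 11)(5 10)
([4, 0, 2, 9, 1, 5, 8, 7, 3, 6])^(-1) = [1, 4, 2, 8, 0, 5, 9, 7, 6, 3]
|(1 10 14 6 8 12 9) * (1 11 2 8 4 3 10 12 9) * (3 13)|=12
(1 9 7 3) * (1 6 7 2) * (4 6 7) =(1 9 2)(3 7)(4 6) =[0, 9, 1, 7, 6, 5, 4, 3, 8, 2]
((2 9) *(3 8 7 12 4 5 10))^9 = ((2 9)(3 8 7 12 4 5 10))^9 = (2 9)(3 7 4 10 8 12 5)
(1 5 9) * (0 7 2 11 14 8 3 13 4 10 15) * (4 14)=(0 7 2 11 4 10 15)(1 5 9)(3 13 14 8)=[7, 5, 11, 13, 10, 9, 6, 2, 3, 1, 15, 4, 12, 14, 8, 0]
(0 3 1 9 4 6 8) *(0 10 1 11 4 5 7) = [3, 9, 2, 11, 6, 7, 8, 0, 10, 5, 1, 4] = (0 3 11 4 6 8 10 1 9 5 7)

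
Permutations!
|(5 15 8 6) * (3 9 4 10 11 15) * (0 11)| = 10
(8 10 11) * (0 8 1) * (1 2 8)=(0 1)(2 8 10 11)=[1, 0, 8, 3, 4, 5, 6, 7, 10, 9, 11, 2]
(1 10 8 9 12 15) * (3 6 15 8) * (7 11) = [0, 10, 2, 6, 4, 5, 15, 11, 9, 12, 3, 7, 8, 13, 14, 1] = (1 10 3 6 15)(7 11)(8 9 12)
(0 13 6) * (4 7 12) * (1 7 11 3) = (0 13 6)(1 7 12 4 11 3) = [13, 7, 2, 1, 11, 5, 0, 12, 8, 9, 10, 3, 4, 6]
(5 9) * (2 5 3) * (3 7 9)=(2 5 3)(7 9)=[0, 1, 5, 2, 4, 3, 6, 9, 8, 7]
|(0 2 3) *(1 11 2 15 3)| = 3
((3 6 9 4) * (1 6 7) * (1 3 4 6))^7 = ((3 7)(6 9))^7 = (3 7)(6 9)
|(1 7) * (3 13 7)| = |(1 3 13 7)| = 4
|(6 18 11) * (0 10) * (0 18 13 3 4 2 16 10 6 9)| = |(0 6 13 3 4 2 16 10 18 11 9)| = 11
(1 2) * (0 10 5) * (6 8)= (0 10 5)(1 2)(6 8)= [10, 2, 1, 3, 4, 0, 8, 7, 6, 9, 5]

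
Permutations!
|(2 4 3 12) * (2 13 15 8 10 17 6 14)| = |(2 4 3 12 13 15 8 10 17 6 14)| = 11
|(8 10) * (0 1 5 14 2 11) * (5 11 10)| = |(0 1 11)(2 10 8 5 14)| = 15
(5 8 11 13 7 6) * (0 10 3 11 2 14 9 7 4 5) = (0 10 3 11 13 4 5 8 2 14 9 7 6) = [10, 1, 14, 11, 5, 8, 0, 6, 2, 7, 3, 13, 12, 4, 9]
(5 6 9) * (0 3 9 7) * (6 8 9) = (0 3 6 7)(5 8 9) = [3, 1, 2, 6, 4, 8, 7, 0, 9, 5]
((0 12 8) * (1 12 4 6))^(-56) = (0 12 6)(1 4 8)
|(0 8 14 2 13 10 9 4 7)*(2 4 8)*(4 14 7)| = |(14)(0 2 13 10 9 8 7)| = 7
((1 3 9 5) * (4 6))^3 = (1 5 9 3)(4 6)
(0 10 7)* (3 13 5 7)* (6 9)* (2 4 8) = (0 10 3 13 5 7)(2 4 8)(6 9) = [10, 1, 4, 13, 8, 7, 9, 0, 2, 6, 3, 11, 12, 5]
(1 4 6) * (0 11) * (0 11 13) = (0 13)(1 4 6) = [13, 4, 2, 3, 6, 5, 1, 7, 8, 9, 10, 11, 12, 0]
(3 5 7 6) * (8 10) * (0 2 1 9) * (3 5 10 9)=(0 2 1 3 10 8 9)(5 7 6)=[2, 3, 1, 10, 4, 7, 5, 6, 9, 0, 8]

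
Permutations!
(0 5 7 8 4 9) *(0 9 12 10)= [5, 1, 2, 3, 12, 7, 6, 8, 4, 9, 0, 11, 10]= (0 5 7 8 4 12 10)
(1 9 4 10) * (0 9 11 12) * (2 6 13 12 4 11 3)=(0 9 11 4 10 1 3 2 6 13 12)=[9, 3, 6, 2, 10, 5, 13, 7, 8, 11, 1, 4, 0, 12]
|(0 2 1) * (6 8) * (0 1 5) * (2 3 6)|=|(0 3 6 8 2 5)|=6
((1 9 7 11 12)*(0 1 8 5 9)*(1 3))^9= ((0 3 1)(5 9 7 11 12 8))^9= (5 11)(7 8)(9 12)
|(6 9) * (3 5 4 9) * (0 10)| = |(0 10)(3 5 4 9 6)| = 10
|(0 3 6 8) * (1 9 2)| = 12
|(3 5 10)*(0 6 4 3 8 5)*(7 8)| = |(0 6 4 3)(5 10 7 8)| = 4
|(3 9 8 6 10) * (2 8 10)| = 3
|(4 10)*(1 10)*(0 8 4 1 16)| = |(0 8 4 16)(1 10)| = 4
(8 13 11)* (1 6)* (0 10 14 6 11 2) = (0 10 14 6 1 11 8 13 2) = [10, 11, 0, 3, 4, 5, 1, 7, 13, 9, 14, 8, 12, 2, 6]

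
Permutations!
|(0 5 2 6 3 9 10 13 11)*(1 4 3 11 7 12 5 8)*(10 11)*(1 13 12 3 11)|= |(0 8 13 7 3 9 1 4 11)(2 6 10 12 5)|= 45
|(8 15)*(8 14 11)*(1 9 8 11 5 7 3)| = 8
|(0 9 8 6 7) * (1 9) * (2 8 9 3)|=7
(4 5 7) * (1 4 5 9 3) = (1 4 9 3)(5 7) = [0, 4, 2, 1, 9, 7, 6, 5, 8, 3]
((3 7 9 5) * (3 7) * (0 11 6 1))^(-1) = (0 1 6 11)(5 9 7)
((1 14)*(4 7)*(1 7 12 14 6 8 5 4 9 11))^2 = ((1 6 8 5 4 12 14 7 9 11))^2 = (1 8 4 14 9)(5 12 7 11 6)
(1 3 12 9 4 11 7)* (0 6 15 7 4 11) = [6, 3, 2, 12, 0, 5, 15, 1, 8, 11, 10, 4, 9, 13, 14, 7] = (0 6 15 7 1 3 12 9 11 4)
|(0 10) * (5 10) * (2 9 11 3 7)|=|(0 5 10)(2 9 11 3 7)|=15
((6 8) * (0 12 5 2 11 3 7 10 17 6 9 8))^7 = ((0 12 5 2 11 3 7 10 17 6)(8 9))^7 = (0 10 11 12 17 3 5 6 7 2)(8 9)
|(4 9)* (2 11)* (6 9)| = |(2 11)(4 6 9)| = 6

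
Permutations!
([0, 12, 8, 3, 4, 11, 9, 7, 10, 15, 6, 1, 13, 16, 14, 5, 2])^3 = [0, 16, 6, 3, 4, 12, 5, 7, 9, 11, 15, 13, 2, 8, 14, 1, 10]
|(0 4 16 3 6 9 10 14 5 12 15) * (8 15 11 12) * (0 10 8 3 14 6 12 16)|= 30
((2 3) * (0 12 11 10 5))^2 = ((0 12 11 10 5)(2 3))^2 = (0 11 5 12 10)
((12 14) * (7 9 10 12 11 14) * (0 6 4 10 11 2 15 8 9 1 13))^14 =(0 1 12 4)(2 8 11)(6 13 7 10)(9 14 15)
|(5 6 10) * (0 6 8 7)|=6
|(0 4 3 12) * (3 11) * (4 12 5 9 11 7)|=4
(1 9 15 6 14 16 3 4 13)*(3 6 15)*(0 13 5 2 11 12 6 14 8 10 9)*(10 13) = (0 10 9 3 4 5 2 11 12 6 8 13 1)(14 16) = [10, 0, 11, 4, 5, 2, 8, 7, 13, 3, 9, 12, 6, 1, 16, 15, 14]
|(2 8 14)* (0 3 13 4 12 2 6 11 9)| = 11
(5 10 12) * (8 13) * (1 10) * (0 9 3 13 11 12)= [9, 10, 2, 13, 4, 1, 6, 7, 11, 3, 0, 12, 5, 8]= (0 9 3 13 8 11 12 5 1 10)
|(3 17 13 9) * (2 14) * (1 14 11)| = |(1 14 2 11)(3 17 13 9)| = 4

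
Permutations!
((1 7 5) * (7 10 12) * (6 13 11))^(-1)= (1 5 7 12 10)(6 11 13)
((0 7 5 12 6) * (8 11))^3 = (0 12 7 6 5)(8 11)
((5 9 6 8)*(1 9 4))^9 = (1 8)(4 6)(5 9)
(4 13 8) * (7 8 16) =[0, 1, 2, 3, 13, 5, 6, 8, 4, 9, 10, 11, 12, 16, 14, 15, 7] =(4 13 16 7 8)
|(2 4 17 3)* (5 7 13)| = 12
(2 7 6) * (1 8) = (1 8)(2 7 6) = [0, 8, 7, 3, 4, 5, 2, 6, 1]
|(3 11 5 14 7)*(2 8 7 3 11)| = |(2 8 7 11 5 14 3)| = 7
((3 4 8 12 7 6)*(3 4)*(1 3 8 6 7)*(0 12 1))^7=(0 12)(1 3 8)(4 6)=((0 12)(1 3 8)(4 6))^7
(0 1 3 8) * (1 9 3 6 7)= [9, 6, 2, 8, 4, 5, 7, 1, 0, 3]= (0 9 3 8)(1 6 7)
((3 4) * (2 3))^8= (2 4 3)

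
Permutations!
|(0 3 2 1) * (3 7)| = |(0 7 3 2 1)| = 5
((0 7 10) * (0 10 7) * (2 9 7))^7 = ((10)(2 9 7))^7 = (10)(2 9 7)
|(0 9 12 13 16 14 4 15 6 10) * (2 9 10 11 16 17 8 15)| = |(0 10)(2 9 12 13 17 8 15 6 11 16 14 4)| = 12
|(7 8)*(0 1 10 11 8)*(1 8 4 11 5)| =6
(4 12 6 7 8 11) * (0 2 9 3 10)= (0 2 9 3 10)(4 12 6 7 8 11)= [2, 1, 9, 10, 12, 5, 7, 8, 11, 3, 0, 4, 6]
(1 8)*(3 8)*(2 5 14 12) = (1 3 8)(2 5 14 12) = [0, 3, 5, 8, 4, 14, 6, 7, 1, 9, 10, 11, 2, 13, 12]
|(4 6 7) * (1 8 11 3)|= 12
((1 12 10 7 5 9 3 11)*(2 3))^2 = ((1 12 10 7 5 9 2 3 11))^2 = (1 10 5 2 11 12 7 9 3)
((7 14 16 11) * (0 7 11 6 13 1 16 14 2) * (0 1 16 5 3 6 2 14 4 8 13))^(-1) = (0 6 3 5 1 2 16 13 8 4 14 7)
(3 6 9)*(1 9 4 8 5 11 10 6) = [0, 9, 2, 1, 8, 11, 4, 7, 5, 3, 6, 10] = (1 9 3)(4 8 5 11 10 6)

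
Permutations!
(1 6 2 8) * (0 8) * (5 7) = (0 8 1 6 2)(5 7) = [8, 6, 0, 3, 4, 7, 2, 5, 1]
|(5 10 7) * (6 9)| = |(5 10 7)(6 9)| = 6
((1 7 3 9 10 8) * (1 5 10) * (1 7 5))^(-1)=((1 5 10 8)(3 9 7))^(-1)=(1 8 10 5)(3 7 9)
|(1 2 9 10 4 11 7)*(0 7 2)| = 15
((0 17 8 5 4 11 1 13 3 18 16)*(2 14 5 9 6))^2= (0 8 6 14 4 1 3 16 17 9 2 5 11 13 18)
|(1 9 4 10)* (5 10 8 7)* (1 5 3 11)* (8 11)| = |(1 9 4 11)(3 8 7)(5 10)| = 12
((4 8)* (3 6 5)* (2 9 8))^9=((2 9 8 4)(3 6 5))^9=(2 9 8 4)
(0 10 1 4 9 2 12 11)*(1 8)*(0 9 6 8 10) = [0, 4, 12, 3, 6, 5, 8, 7, 1, 2, 10, 9, 11] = (1 4 6 8)(2 12 11 9)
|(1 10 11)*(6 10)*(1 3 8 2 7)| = 8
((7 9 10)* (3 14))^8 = ((3 14)(7 9 10))^8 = (14)(7 10 9)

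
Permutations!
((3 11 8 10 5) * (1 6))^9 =((1 6)(3 11 8 10 5))^9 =(1 6)(3 5 10 8 11)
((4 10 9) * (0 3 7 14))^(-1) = ((0 3 7 14)(4 10 9))^(-1) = (0 14 7 3)(4 9 10)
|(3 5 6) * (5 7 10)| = |(3 7 10 5 6)| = 5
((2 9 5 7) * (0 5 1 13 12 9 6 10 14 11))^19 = (0 2 14 5 6 11 7 10)(1 9 12 13)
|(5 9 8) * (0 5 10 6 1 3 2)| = |(0 5 9 8 10 6 1 3 2)| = 9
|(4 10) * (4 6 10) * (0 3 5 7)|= 4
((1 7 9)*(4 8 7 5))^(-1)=(1 9 7 8 4 5)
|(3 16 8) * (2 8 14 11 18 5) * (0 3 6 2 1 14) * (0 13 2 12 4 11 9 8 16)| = 30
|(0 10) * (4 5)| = |(0 10)(4 5)| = 2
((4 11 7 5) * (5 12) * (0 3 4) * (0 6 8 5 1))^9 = ((0 3 4 11 7 12 1)(5 6 8))^9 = (0 4 7 1 3 11 12)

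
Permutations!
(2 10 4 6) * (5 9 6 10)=[0, 1, 5, 3, 10, 9, 2, 7, 8, 6, 4]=(2 5 9 6)(4 10)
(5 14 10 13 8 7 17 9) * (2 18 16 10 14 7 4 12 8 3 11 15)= (2 18 16 10 13 3 11 15)(4 12 8)(5 7 17 9)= [0, 1, 18, 11, 12, 7, 6, 17, 4, 5, 13, 15, 8, 3, 14, 2, 10, 9, 16]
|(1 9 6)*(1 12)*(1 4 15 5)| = |(1 9 6 12 4 15 5)| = 7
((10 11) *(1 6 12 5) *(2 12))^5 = ((1 6 2 12 5)(10 11))^5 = (12)(10 11)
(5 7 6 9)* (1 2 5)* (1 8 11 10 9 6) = (1 2 5 7)(8 11 10 9) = [0, 2, 5, 3, 4, 7, 6, 1, 11, 8, 9, 10]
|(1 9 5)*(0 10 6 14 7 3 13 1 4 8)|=|(0 10 6 14 7 3 13 1 9 5 4 8)|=12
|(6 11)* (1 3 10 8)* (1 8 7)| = |(1 3 10 7)(6 11)| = 4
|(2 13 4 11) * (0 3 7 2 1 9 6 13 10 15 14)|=42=|(0 3 7 2 10 15 14)(1 9 6 13 4 11)|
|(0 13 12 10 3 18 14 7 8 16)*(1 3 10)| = 10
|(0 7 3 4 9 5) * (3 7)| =5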